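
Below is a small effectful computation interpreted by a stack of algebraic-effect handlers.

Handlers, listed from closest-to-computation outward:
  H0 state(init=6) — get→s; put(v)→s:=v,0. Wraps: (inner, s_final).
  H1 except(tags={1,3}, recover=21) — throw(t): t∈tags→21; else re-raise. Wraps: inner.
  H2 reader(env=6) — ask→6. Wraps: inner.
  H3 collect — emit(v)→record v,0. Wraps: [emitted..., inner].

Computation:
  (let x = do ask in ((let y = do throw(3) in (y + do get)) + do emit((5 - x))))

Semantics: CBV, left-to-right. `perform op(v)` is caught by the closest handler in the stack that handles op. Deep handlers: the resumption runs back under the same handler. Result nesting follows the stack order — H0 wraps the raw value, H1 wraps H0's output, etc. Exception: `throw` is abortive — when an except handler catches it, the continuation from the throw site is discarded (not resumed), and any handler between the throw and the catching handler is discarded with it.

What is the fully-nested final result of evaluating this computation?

Answer: [21]

Evaluation trace:
ask @ H2 ⇒ 6
throw(3) @ H1 caught ⇒ 21
H2 returns 21
H3 returns [21]
= [21]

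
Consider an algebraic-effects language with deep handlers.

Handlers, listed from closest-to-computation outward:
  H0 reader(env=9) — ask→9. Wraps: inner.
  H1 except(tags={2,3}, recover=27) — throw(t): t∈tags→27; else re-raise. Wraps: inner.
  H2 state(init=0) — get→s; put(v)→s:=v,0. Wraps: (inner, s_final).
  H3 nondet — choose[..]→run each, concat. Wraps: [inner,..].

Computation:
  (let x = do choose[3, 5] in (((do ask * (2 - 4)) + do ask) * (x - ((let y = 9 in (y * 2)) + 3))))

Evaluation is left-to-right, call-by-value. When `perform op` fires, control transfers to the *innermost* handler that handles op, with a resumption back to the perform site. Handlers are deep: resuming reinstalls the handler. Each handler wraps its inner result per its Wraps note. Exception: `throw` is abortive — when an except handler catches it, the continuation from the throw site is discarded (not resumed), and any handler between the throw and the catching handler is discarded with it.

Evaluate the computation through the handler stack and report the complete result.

Answer: [(162, 0), (144, 0)]

Working:
choose[3, 5] @ H3
  branch[0] choose=3:
    ask @ H0 ⇒ 9
    ask @ H0 ⇒ 9
    H0 returns 162
    H1 returns 162
    H2 returns (162, 0)
    H3 returns [(162, 0)]
  branch[1] choose=5:
    ask @ H0 ⇒ 9
    ask @ H0 ⇒ 9
    H0 returns 144
    H1 returns 144
    H2 returns (144, 0)
    H3 returns [(144, 0)]
= [(162, 0), (144, 0)]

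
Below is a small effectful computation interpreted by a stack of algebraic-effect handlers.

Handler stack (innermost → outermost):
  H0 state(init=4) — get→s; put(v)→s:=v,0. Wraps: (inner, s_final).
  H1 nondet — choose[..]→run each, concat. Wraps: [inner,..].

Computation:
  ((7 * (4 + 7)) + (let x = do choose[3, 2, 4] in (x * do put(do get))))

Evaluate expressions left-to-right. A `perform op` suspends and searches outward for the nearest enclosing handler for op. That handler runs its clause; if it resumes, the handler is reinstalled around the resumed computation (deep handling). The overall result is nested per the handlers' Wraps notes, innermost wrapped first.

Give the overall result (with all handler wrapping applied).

Evaluation trace:
choose[3, 2, 4] @ H1
  branch[0] choose=3:
    get @ H0 ⇒ 4
    put(4) @ H0 ⇒ s:=4
    H0 returns (77, 4)
    H1 returns [(77, 4)]
  branch[1] choose=2:
    get @ H0 ⇒ 4
    put(4) @ H0 ⇒ s:=4
    H0 returns (77, 4)
    H1 returns [(77, 4)]
  branch[2] choose=4:
    get @ H0 ⇒ 4
    put(4) @ H0 ⇒ s:=4
    H0 returns (77, 4)
    H1 returns [(77, 4)]
= [(77, 4), (77, 4), (77, 4)]

Answer: [(77, 4), (77, 4), (77, 4)]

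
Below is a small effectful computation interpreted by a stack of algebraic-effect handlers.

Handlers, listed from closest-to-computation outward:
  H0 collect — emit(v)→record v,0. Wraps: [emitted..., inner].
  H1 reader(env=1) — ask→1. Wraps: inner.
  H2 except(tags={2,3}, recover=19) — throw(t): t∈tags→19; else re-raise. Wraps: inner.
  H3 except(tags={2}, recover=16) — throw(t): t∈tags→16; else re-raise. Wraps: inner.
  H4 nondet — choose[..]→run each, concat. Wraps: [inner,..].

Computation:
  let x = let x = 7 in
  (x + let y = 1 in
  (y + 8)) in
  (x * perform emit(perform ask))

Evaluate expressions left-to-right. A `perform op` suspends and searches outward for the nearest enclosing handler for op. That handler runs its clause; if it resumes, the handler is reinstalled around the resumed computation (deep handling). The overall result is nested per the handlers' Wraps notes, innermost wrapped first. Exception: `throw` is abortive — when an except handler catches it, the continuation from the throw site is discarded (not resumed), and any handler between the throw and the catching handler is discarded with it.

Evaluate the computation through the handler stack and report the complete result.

Answer: [[1, 0]]

Evaluation trace:
ask @ H1 ⇒ 1
emit(1) @ H0 ⇒ out+=1
H0 returns [1, 0]
H1 returns [1, 0]
H2 returns [1, 0]
H3 returns [1, 0]
H4 returns [[1, 0]]
= [[1, 0]]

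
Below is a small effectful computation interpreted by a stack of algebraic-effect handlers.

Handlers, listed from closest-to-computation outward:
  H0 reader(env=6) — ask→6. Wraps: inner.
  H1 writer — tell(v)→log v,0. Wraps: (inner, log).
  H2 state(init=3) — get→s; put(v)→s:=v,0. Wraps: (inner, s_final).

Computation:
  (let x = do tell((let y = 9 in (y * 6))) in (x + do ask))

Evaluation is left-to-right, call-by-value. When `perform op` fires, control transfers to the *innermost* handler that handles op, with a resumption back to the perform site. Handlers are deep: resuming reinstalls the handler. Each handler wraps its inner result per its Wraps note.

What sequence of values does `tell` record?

Answer: (54)

Step-by-step:
tell(54) @ H1 ⇒ log+=54
ask @ H0 ⇒ 6
H0 returns 6
H1 returns (6, (54))
H2 returns ((6, (54)), 3)
= ((6, (54)), 3)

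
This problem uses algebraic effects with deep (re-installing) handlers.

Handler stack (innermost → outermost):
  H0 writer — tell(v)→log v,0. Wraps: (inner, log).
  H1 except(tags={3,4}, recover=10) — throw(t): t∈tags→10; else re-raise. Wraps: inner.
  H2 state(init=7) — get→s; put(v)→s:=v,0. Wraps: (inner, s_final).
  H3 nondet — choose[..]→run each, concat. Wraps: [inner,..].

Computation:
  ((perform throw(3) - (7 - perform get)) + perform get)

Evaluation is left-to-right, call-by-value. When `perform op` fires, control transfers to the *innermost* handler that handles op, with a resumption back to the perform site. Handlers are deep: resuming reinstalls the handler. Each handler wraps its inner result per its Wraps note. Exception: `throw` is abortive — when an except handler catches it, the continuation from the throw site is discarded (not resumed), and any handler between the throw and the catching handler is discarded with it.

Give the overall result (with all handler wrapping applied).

Step-by-step:
throw(3) @ H1 caught ⇒ 10
H2 returns (10, 7)
H3 returns [(10, 7)]
= [(10, 7)]

Answer: [(10, 7)]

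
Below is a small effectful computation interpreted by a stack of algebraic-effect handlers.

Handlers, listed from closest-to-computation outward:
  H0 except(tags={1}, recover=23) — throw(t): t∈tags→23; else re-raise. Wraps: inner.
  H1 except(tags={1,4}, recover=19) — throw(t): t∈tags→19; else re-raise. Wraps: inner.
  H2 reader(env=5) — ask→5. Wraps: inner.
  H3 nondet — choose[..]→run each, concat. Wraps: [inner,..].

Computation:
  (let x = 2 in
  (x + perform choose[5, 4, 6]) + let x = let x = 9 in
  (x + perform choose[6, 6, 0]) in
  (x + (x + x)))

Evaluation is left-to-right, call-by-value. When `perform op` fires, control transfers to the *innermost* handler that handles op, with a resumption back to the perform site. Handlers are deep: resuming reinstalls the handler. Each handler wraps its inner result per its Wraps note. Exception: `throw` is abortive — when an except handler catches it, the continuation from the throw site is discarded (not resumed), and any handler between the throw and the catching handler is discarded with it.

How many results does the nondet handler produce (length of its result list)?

Step-by-step:
choose[5, 4, 6] @ H3
  branch[0] choose=5:
    choose[6, 6, 0] @ H3
      branch[0] choose=6:
        H0 returns 52
        H1 returns 52
        H2 returns 52
        H3 returns [52]
      branch[1] choose=6:
        H0 returns 52
        H1 returns 52
        H2 returns 52
        H3 returns [52]
      branch[2] choose=0:
        H0 returns 34
        H1 returns 34
        H2 returns 34
        H3 returns [34]
  branch[1] choose=4:
    choose[6, 6, 0] @ H3
      branch[0] choose=6:
        H0 returns 51
        H1 returns 51
        H2 returns 51
        H3 returns [51]
      branch[1] choose=6:
        H0 returns 51
        H1 returns 51
        H2 returns 51
        H3 returns [51]
      branch[2] choose=0:
        H0 returns 33
        H1 returns 33
        H2 returns 33
        H3 returns [33]
  branch[2] choose=6:
    choose[6, 6, 0] @ H3
      branch[0] choose=6:
        H0 returns 53
        H1 returns 53
        H2 returns 53
        H3 returns [53]
      branch[1] choose=6:
        H0 returns 53
        H1 returns 53
        H2 returns 53
        H3 returns [53]
      branch[2] choose=0:
        H0 returns 35
        H1 returns 35
        H2 returns 35
        H3 returns [35]
= [52, 52, 34, 51, 51, 33, 53, 53, 35]

Answer: 9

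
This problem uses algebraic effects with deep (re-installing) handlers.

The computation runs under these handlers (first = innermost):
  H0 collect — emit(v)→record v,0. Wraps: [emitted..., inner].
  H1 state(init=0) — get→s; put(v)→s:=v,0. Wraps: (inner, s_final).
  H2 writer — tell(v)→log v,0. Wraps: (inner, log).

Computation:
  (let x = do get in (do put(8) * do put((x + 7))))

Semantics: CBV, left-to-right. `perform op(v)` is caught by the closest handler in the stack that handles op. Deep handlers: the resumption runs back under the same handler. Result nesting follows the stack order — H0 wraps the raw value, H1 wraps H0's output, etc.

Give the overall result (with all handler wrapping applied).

Answer: (([0], 7), ())

Step-by-step:
get @ H1 ⇒ 0
put(8) @ H1 ⇒ s:=8
put(7) @ H1 ⇒ s:=7
H0 returns [0]
H1 returns ([0], 7)
H2 returns (([0], 7), ())
= (([0], 7), ())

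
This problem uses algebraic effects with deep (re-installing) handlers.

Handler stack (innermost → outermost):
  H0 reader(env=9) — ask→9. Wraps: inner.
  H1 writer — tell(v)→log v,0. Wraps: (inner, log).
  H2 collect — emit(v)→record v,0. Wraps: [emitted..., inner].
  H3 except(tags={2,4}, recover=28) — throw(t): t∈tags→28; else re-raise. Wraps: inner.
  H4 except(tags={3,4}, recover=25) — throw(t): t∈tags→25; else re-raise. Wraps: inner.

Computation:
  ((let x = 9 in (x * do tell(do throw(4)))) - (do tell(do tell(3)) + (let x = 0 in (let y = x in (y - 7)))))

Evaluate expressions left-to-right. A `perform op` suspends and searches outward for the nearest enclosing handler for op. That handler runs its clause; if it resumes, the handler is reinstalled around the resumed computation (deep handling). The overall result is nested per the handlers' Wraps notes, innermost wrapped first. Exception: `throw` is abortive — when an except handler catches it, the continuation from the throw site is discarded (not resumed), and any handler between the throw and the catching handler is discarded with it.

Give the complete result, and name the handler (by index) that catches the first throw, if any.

Answer: 28 ; first throw caught by: H3

Evaluation trace:
throw(4) @ H3 caught ⇒ 28
H4 returns 28
= 28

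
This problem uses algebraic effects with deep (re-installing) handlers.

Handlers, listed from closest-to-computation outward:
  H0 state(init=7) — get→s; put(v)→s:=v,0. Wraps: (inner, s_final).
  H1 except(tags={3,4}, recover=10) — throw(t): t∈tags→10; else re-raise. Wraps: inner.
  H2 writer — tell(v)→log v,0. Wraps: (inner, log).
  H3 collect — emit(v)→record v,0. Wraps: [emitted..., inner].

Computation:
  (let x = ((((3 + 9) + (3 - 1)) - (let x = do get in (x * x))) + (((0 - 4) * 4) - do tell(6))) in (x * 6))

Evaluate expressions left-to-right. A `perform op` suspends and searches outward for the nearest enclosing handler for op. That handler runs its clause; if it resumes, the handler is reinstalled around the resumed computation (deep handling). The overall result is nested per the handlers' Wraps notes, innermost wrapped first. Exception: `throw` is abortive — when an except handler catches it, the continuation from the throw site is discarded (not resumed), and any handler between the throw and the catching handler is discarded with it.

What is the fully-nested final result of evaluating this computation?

Answer: [((-306, 7), (6))]

Working:
get @ H0 ⇒ 7
tell(6) @ H2 ⇒ log+=6
H0 returns (-306, 7)
H1 returns (-306, 7)
H2 returns ((-306, 7), (6))
H3 returns [((-306, 7), (6))]
= [((-306, 7), (6))]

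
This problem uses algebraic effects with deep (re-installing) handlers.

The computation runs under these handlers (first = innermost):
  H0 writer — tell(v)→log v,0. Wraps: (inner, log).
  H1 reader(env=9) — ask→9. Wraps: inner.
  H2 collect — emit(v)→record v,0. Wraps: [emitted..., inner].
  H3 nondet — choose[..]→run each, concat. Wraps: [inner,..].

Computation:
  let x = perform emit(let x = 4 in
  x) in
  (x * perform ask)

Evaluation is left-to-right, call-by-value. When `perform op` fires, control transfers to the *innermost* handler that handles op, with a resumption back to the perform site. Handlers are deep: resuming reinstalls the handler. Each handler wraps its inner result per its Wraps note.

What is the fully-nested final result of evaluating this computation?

Working:
emit(4) @ H2 ⇒ out+=4
ask @ H1 ⇒ 9
H0 returns (0, ())
H1 returns (0, ())
H2 returns [4, (0, ())]
H3 returns [[4, (0, ())]]
= [[4, (0, ())]]

Answer: [[4, (0, ())]]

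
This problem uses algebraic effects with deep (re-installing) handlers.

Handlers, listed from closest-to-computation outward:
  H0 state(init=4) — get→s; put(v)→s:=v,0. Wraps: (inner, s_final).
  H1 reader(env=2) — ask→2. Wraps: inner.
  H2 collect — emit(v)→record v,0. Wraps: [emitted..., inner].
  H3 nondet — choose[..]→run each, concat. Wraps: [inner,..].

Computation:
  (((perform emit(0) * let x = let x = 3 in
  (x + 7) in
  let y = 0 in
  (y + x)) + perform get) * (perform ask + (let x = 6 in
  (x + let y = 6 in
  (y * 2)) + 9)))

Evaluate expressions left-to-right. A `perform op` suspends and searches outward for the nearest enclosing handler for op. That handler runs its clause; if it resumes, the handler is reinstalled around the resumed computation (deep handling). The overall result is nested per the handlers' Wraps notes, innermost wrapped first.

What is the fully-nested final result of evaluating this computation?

Answer: [[0, (116, 4)]]

Evaluation trace:
emit(0) @ H2 ⇒ out+=0
get @ H0 ⇒ 4
ask @ H1 ⇒ 2
H0 returns (116, 4)
H1 returns (116, 4)
H2 returns [0, (116, 4)]
H3 returns [[0, (116, 4)]]
= [[0, (116, 4)]]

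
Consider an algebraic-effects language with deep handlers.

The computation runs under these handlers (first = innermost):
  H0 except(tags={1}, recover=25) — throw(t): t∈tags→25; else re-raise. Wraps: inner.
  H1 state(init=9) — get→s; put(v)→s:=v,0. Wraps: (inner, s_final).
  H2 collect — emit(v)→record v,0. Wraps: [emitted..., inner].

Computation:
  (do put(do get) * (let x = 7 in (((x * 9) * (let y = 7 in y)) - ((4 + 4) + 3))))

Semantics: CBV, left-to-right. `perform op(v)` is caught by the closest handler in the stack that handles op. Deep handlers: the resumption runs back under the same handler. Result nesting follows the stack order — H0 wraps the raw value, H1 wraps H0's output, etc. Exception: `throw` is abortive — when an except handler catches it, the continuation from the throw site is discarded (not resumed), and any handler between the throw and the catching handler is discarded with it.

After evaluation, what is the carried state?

Step-by-step:
get @ H1 ⇒ 9
put(9) @ H1 ⇒ s:=9
H0 returns 0
H1 returns (0, 9)
H2 returns [(0, 9)]
= [(0, 9)]

Answer: 9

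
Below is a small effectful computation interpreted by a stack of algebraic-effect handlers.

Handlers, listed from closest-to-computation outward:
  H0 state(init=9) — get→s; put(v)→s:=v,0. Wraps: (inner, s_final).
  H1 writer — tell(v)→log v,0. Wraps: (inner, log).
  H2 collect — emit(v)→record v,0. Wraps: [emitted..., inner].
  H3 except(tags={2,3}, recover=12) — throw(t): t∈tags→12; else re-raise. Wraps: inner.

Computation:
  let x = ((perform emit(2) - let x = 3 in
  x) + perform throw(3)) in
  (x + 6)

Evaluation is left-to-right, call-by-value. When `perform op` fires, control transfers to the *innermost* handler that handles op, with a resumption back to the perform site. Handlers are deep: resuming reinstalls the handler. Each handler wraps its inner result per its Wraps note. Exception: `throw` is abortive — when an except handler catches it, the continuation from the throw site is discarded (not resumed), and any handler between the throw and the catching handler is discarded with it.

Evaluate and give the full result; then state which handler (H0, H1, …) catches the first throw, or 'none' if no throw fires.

Evaluation trace:
emit(2) @ H2 ⇒ out+=2
throw(3) @ H3 caught ⇒ 12
= 12

Answer: 12 ; first throw caught by: H3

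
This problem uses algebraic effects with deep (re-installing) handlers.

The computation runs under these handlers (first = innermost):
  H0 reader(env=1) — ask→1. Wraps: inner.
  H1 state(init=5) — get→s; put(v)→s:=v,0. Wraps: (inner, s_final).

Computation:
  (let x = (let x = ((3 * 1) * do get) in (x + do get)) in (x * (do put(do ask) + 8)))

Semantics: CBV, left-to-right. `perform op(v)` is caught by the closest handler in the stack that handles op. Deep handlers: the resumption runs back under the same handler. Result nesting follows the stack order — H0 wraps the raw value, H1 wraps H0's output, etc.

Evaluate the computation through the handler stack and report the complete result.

Answer: (160, 1)

Evaluation trace:
get @ H1 ⇒ 5
get @ H1 ⇒ 5
ask @ H0 ⇒ 1
put(1) @ H1 ⇒ s:=1
H0 returns 160
H1 returns (160, 1)
= (160, 1)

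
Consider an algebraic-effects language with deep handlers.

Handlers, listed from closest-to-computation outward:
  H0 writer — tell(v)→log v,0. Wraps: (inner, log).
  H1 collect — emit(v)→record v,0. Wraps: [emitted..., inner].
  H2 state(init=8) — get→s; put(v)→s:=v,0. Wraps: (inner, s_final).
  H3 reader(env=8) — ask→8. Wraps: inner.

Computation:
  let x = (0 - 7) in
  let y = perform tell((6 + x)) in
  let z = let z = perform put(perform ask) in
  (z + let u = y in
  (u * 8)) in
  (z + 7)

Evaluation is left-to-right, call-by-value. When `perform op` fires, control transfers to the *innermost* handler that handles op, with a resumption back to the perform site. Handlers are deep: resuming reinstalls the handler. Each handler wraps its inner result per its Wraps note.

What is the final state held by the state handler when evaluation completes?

Evaluation trace:
tell(-1) @ H0 ⇒ log+=-1
ask @ H3 ⇒ 8
put(8) @ H2 ⇒ s:=8
H0 returns (7, (-1))
H1 returns [(7, (-1))]
H2 returns ([(7, (-1))], 8)
H3 returns ([(7, (-1))], 8)
= ([(7, (-1))], 8)

Answer: 8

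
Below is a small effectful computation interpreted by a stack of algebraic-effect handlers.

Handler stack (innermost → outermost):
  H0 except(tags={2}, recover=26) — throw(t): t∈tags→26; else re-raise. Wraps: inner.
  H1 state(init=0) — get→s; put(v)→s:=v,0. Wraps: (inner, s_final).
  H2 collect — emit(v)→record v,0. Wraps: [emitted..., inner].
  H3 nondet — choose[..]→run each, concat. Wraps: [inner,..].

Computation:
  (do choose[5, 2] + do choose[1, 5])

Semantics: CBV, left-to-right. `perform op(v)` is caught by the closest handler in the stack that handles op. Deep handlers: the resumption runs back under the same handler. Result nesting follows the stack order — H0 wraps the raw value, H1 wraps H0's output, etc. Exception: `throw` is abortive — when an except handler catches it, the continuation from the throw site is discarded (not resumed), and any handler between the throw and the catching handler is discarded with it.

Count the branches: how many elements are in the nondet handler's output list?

Step-by-step:
choose[5, 2] @ H3
  branch[0] choose=5:
    choose[1, 5] @ H3
      branch[0] choose=1:
        H0 returns 6
        H1 returns (6, 0)
        H2 returns [(6, 0)]
        H3 returns [[(6, 0)]]
      branch[1] choose=5:
        H0 returns 10
        H1 returns (10, 0)
        H2 returns [(10, 0)]
        H3 returns [[(10, 0)]]
  branch[1] choose=2:
    choose[1, 5] @ H3
      branch[0] choose=1:
        H0 returns 3
        H1 returns (3, 0)
        H2 returns [(3, 0)]
        H3 returns [[(3, 0)]]
      branch[1] choose=5:
        H0 returns 7
        H1 returns (7, 0)
        H2 returns [(7, 0)]
        H3 returns [[(7, 0)]]
= [[(6, 0)], [(10, 0)], [(3, 0)], [(7, 0)]]

Answer: 4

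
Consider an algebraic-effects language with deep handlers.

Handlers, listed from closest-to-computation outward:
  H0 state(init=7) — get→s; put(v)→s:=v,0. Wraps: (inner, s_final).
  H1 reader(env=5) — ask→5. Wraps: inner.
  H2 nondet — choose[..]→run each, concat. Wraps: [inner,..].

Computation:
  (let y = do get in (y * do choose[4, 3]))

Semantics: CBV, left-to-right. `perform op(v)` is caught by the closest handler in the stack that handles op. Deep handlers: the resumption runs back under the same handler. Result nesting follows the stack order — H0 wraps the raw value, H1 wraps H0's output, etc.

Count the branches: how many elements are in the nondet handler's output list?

Answer: 2

Evaluation trace:
get @ H0 ⇒ 7
choose[4, 3] @ H2
  branch[0] choose=4:
    H0 returns (28, 7)
    H1 returns (28, 7)
    H2 returns [(28, 7)]
  branch[1] choose=3:
    H0 returns (21, 7)
    H1 returns (21, 7)
    H2 returns [(21, 7)]
= [(28, 7), (21, 7)]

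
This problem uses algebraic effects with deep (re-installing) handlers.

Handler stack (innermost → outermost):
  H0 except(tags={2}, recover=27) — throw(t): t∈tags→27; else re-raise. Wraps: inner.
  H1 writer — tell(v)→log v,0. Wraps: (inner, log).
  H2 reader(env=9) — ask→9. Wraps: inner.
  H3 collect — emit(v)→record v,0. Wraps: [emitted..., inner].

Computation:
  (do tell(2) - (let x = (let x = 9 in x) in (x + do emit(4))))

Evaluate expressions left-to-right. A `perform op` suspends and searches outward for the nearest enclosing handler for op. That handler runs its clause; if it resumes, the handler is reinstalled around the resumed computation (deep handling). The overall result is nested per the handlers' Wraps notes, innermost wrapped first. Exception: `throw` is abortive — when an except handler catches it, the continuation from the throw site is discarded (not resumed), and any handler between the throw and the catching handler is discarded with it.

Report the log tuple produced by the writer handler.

Evaluation trace:
tell(2) @ H1 ⇒ log+=2
emit(4) @ H3 ⇒ out+=4
H0 returns -9
H1 returns (-9, (2))
H2 returns (-9, (2))
H3 returns [4, (-9, (2))]
= [4, (-9, (2))]

Answer: (2)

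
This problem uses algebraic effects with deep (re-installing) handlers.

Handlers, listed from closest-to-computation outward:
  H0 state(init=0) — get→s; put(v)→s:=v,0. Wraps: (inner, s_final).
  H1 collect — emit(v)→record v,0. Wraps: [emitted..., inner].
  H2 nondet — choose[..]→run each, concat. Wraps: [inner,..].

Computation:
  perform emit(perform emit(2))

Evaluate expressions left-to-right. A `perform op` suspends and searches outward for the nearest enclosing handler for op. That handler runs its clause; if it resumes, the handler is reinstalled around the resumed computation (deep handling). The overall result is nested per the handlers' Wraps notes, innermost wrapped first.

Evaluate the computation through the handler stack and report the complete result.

Working:
emit(2) @ H1 ⇒ out+=2
emit(0) @ H1 ⇒ out+=0
H0 returns (0, 0)
H1 returns [2, 0, (0, 0)]
H2 returns [[2, 0, (0, 0)]]
= [[2, 0, (0, 0)]]

Answer: [[2, 0, (0, 0)]]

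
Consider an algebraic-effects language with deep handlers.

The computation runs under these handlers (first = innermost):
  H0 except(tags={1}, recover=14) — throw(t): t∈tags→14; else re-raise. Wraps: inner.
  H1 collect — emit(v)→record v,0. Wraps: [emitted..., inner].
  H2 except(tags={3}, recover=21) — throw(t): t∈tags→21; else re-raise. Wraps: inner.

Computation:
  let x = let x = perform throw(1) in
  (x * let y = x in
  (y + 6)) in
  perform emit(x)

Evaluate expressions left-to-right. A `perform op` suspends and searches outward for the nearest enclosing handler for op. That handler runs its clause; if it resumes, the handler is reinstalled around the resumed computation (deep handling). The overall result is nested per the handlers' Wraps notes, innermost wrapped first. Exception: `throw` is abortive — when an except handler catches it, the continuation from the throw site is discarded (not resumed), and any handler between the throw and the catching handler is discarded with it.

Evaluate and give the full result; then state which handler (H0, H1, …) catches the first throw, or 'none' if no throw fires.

Answer: [14] ; first throw caught by: H0

Evaluation trace:
throw(1) @ H0 caught ⇒ 14
H1 returns [14]
H2 returns [14]
= [14]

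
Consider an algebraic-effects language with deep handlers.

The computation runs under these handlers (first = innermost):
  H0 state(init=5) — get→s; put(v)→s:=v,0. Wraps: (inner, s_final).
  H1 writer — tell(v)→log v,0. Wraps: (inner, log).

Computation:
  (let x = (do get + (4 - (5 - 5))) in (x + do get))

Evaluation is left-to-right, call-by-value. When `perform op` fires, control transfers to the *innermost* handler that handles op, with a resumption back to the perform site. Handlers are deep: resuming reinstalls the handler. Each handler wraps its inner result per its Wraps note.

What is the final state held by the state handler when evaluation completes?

Answer: 5

Step-by-step:
get @ H0 ⇒ 5
get @ H0 ⇒ 5
H0 returns (14, 5)
H1 returns ((14, 5), ())
= ((14, 5), ())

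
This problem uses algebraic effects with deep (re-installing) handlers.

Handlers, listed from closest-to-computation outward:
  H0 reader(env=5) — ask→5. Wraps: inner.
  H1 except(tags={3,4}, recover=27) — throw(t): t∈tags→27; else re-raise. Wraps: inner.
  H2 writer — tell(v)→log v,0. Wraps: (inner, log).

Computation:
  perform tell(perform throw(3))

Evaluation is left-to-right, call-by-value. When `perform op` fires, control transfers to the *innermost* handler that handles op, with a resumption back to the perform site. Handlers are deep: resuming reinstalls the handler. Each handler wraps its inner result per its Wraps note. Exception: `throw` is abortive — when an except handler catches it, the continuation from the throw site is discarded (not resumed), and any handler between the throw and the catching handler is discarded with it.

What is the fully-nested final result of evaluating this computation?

Answer: (27, ())

Step-by-step:
throw(3) @ H1 caught ⇒ 27
H2 returns (27, ())
= (27, ())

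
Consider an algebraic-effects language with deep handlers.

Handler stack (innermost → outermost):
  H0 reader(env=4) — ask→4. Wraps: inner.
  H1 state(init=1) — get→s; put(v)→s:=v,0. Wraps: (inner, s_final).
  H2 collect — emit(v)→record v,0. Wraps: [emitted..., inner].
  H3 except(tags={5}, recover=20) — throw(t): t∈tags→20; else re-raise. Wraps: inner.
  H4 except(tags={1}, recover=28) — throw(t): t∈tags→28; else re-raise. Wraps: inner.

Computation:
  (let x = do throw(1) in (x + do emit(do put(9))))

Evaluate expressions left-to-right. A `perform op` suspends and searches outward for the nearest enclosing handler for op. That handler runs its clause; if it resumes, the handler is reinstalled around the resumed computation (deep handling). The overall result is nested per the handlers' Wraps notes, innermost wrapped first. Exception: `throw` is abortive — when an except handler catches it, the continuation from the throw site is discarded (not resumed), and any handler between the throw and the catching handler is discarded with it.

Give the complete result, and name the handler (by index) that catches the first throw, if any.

Evaluation trace:
throw(1) @ H3 re-raised
throw(1) @ H4 caught ⇒ 28
= 28

Answer: 28 ; first throw caught by: H4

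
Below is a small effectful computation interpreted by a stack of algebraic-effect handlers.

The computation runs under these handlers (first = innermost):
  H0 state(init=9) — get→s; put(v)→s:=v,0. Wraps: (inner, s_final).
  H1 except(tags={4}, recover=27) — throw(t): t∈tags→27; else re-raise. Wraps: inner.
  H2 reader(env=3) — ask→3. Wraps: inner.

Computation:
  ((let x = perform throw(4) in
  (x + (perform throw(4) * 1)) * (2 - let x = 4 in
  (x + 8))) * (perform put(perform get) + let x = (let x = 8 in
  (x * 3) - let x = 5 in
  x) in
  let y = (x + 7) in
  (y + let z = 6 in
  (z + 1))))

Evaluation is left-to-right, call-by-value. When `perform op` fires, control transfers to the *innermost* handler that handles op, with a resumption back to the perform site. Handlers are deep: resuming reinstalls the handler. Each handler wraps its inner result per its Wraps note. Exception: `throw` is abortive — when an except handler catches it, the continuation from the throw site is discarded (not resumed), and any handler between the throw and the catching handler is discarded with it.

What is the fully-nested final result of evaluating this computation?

Answer: 27

Evaluation trace:
throw(4) @ H1 caught ⇒ 27
H2 returns 27
= 27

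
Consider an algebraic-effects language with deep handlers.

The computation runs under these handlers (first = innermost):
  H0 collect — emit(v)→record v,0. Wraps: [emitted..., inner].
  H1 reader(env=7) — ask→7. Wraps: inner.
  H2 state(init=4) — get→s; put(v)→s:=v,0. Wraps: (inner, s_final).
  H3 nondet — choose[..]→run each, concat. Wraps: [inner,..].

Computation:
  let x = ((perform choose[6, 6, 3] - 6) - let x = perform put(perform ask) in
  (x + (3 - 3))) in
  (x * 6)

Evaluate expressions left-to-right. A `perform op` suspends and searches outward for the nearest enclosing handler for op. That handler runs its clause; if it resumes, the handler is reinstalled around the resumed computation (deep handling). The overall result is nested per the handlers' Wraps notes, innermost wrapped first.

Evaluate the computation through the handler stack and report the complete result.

Evaluation trace:
choose[6, 6, 3] @ H3
  branch[0] choose=6:
    ask @ H1 ⇒ 7
    put(7) @ H2 ⇒ s:=7
    H0 returns [0]
    H1 returns [0]
    H2 returns ([0], 7)
    H3 returns [([0], 7)]
  branch[1] choose=6:
    ask @ H1 ⇒ 7
    put(7) @ H2 ⇒ s:=7
    H0 returns [0]
    H1 returns [0]
    H2 returns ([0], 7)
    H3 returns [([0], 7)]
  branch[2] choose=3:
    ask @ H1 ⇒ 7
    put(7) @ H2 ⇒ s:=7
    H0 returns [-18]
    H1 returns [-18]
    H2 returns ([-18], 7)
    H3 returns [([-18], 7)]
= [([0], 7), ([0], 7), ([-18], 7)]

Answer: [([0], 7), ([0], 7), ([-18], 7)]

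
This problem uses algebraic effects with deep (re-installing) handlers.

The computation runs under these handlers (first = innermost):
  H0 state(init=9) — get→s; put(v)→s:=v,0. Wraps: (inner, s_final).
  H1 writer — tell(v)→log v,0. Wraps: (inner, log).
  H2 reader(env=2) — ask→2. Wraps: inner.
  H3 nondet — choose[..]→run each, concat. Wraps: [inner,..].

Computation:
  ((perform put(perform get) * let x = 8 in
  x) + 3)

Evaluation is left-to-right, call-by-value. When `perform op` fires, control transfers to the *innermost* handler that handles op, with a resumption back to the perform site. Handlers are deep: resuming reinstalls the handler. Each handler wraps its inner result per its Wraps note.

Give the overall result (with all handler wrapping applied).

Evaluation trace:
get @ H0 ⇒ 9
put(9) @ H0 ⇒ s:=9
H0 returns (3, 9)
H1 returns ((3, 9), ())
H2 returns ((3, 9), ())
H3 returns [((3, 9), ())]
= [((3, 9), ())]

Answer: [((3, 9), ())]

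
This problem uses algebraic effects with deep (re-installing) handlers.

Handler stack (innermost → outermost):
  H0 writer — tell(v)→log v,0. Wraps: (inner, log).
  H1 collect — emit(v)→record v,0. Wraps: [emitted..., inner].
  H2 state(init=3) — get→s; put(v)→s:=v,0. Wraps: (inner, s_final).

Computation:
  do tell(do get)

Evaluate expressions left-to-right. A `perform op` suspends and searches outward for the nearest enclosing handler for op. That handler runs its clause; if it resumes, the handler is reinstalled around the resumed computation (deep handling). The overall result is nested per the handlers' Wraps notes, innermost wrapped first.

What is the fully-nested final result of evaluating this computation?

Answer: ([(0, (3))], 3)

Working:
get @ H2 ⇒ 3
tell(3) @ H0 ⇒ log+=3
H0 returns (0, (3))
H1 returns [(0, (3))]
H2 returns ([(0, (3))], 3)
= ([(0, (3))], 3)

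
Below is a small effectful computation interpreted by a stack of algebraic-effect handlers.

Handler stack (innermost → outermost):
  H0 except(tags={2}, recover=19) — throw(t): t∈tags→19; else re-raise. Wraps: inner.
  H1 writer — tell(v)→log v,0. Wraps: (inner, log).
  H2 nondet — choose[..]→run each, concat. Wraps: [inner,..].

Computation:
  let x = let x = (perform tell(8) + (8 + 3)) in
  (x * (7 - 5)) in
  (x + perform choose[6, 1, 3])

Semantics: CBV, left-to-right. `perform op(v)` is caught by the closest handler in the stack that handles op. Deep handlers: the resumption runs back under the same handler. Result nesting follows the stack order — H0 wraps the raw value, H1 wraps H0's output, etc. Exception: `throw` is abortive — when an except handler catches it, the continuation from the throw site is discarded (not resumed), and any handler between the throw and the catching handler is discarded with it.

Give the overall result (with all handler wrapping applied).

Answer: [(28, (8)), (23, (8)), (25, (8))]

Working:
tell(8) @ H1 ⇒ log+=8
choose[6, 1, 3] @ H2
  branch[0] choose=6:
    H0 returns 28
    H1 returns (28, (8))
    H2 returns [(28, (8))]
  branch[1] choose=1:
    H0 returns 23
    H1 returns (23, (8))
    H2 returns [(23, (8))]
  branch[2] choose=3:
    H0 returns 25
    H1 returns (25, (8))
    H2 returns [(25, (8))]
= [(28, (8)), (23, (8)), (25, (8))]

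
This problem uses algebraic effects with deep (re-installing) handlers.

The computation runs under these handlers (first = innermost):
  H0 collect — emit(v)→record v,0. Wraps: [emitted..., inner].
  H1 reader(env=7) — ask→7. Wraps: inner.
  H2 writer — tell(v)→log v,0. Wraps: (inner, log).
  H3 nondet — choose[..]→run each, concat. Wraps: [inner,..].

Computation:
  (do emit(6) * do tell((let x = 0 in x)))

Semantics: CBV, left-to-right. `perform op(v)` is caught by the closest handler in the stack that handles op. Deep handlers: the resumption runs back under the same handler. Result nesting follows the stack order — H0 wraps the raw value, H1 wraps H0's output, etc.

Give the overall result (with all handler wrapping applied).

Evaluation trace:
emit(6) @ H0 ⇒ out+=6
tell(0) @ H2 ⇒ log+=0
H0 returns [6, 0]
H1 returns [6, 0]
H2 returns ([6, 0], (0))
H3 returns [([6, 0], (0))]
= [([6, 0], (0))]

Answer: [([6, 0], (0))]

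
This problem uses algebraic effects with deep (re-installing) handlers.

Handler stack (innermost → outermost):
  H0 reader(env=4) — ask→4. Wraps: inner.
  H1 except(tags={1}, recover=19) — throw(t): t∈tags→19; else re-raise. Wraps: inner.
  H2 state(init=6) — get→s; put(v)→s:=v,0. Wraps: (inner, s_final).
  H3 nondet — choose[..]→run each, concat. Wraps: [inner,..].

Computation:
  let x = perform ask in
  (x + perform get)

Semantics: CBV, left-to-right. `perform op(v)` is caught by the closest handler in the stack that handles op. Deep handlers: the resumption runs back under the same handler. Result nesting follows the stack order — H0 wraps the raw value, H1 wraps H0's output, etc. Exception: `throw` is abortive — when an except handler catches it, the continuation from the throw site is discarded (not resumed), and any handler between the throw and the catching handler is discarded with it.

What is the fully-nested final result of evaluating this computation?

Step-by-step:
ask @ H0 ⇒ 4
get @ H2 ⇒ 6
H0 returns 10
H1 returns 10
H2 returns (10, 6)
H3 returns [(10, 6)]
= [(10, 6)]

Answer: [(10, 6)]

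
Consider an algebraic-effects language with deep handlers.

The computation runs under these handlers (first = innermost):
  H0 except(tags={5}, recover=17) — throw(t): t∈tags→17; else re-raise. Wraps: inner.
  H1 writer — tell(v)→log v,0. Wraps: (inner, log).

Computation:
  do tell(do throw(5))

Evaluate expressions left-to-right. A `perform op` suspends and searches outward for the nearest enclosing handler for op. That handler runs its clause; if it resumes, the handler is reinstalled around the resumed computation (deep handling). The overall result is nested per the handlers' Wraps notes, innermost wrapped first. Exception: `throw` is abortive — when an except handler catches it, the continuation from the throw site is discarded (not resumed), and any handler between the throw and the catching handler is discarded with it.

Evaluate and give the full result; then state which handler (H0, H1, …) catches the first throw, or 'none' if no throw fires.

Step-by-step:
throw(5) @ H0 caught ⇒ 17
H1 returns (17, ())
= (17, ())

Answer: (17, ()) ; first throw caught by: H0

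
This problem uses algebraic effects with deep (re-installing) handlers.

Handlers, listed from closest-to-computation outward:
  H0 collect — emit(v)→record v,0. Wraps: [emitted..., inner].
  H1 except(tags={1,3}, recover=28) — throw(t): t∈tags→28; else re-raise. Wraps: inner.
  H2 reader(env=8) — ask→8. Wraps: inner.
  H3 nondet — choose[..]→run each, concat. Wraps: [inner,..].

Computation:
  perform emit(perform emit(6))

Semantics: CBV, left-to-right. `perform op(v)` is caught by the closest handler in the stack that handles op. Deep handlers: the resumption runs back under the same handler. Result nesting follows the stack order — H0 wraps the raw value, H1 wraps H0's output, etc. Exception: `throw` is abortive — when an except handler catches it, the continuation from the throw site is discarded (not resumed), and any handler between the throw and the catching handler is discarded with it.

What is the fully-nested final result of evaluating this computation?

Answer: [[6, 0, 0]]

Working:
emit(6) @ H0 ⇒ out+=6
emit(0) @ H0 ⇒ out+=0
H0 returns [6, 0, 0]
H1 returns [6, 0, 0]
H2 returns [6, 0, 0]
H3 returns [[6, 0, 0]]
= [[6, 0, 0]]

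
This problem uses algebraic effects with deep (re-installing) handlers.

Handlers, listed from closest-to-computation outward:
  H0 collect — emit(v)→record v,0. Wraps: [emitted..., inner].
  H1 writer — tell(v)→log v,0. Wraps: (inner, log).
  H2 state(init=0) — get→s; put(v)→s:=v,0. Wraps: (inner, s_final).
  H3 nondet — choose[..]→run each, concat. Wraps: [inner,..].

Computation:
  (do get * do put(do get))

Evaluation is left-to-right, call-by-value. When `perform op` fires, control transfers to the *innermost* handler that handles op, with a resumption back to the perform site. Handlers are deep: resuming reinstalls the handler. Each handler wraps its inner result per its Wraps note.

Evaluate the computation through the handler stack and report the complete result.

Working:
get @ H2 ⇒ 0
get @ H2 ⇒ 0
put(0) @ H2 ⇒ s:=0
H0 returns [0]
H1 returns ([0], ())
H2 returns (([0], ()), 0)
H3 returns [(([0], ()), 0)]
= [(([0], ()), 0)]

Answer: [(([0], ()), 0)]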